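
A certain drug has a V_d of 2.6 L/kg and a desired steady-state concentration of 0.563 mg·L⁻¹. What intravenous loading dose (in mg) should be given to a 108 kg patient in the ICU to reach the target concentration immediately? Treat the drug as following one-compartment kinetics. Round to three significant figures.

158 mg

Total Vd = 2.6 × 108 = 280.8 L
The loading dose fills Vd to the target concentration.
LD = Vd × C = 280.8 × 0.5630 = 158.1 mg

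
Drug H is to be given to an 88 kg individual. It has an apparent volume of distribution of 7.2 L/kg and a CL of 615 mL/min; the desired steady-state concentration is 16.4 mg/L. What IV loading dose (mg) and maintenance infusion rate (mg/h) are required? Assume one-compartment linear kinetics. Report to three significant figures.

(a) 10400 mg; (b) 605 mg/h

Vd = 7.2 L/kg × 88 kg = 633.6 L
LD = Vd · C_target = 633.6 × 16.4 = 10390 mg
CL = 615 mL/min × 60/1000 = 36.90 L/h
Maintenance infusion rate = CL × Css = 36.90 × 16.4 = 605.2 mg/h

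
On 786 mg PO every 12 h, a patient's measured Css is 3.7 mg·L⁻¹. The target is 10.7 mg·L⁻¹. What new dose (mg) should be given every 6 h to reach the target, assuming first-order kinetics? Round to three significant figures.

1140 mg

For first-order elimination, Css ∝ F·D/(CL·τ); F and CL are unchanged, so Css ∝ D/τ.
D₂ = D₁ × (Css,target / Css,current) × (τ₂/τ₁) = 786 × (10.7/3.7) × (6/12) = 1137 mg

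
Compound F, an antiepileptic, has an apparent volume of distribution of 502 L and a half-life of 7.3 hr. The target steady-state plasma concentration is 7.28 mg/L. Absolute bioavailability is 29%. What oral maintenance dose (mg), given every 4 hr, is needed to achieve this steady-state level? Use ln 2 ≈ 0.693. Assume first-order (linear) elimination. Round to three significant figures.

4790 mg

CL = ln 2 · Vd / t½ = 0.693 × 502.0 / 7.3 = 47.66 L/h
D = CL × Css × τ / F = 47.66 × 7.28 × 4 / 0.29 = 4786 mg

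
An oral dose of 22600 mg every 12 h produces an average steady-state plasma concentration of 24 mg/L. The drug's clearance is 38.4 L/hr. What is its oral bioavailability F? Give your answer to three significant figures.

0.489

F·D/τ = CL·Css at steady state → F = CL·Css·τ / D.
F = 38.4 × 24 × 12 / 22600 = 0.489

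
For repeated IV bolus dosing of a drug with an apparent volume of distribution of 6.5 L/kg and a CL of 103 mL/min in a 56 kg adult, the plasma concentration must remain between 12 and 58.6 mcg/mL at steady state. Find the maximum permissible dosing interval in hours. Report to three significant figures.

Total Vd = 6.5 × 56 = 364.0 L
Convert clearance: 103 mL/min × 60 min/h ÷ 1000 mL/L = 6.180 L/h
k = CL / Vd = 6.180 / 364.0 = 0.01698 h⁻¹
Between IV bolus doses, concentration decays as C = C₀·e^(−kτ), so C_peak/C_trough = e^(kτ).
τ_max = ln(C_peak/C_trough) / k = ln(58.6/12) / 0.01698 = 1.586 / 0.01698 = 93.40 h

93.4 h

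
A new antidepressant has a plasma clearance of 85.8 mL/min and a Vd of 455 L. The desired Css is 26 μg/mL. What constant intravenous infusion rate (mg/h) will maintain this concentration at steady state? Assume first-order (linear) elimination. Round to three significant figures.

CL = 85.8 mL/min = 85.8 × 0.06 = 5.148 L/h
R₀ = 5.148 × 26 = 133.8 mg/h

134 mg/h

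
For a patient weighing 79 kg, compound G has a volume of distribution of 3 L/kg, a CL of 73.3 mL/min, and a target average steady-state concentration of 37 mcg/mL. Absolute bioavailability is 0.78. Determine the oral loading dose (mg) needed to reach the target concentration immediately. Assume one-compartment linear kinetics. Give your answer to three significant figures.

Vd(total) = 79 kg × 3 L/kg = 237.0 L
LD = Vd × C / F = 237.0 × 37.00 / 0.78 = 11240 mg

11200 mg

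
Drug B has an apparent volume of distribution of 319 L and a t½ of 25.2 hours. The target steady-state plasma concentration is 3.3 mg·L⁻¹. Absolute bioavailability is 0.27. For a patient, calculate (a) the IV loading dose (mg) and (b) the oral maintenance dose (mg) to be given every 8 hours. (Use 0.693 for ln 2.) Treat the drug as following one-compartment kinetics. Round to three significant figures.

(a) 1050 mg; (b) 858 mg

LD = Vd × C = 319.0 × 3.3 = 1053 mg
CL = 0.693 × Vd / t½ = 0.693 × 319.0 / 25.2 = 8.773 L/h
D = CL × Css × τ / F = 8.773 × 3.3 × 8 / 0.27 = 857.8 mg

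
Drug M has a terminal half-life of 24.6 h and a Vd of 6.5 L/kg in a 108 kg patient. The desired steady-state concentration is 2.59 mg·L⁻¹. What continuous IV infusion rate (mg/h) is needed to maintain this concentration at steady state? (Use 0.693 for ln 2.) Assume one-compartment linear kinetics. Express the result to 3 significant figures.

51.2 mg/h

Vd = 6.5 L/kg × 108 kg = 702.0 L
k = 0.693/24.6 = 0.02817 h⁻¹, so CL = k·Vd = 0.02817 × 702.0 = 19.78 L/h
Infusion rate = CL × Css = 19.78 × 2.59 = 51.23 mg/h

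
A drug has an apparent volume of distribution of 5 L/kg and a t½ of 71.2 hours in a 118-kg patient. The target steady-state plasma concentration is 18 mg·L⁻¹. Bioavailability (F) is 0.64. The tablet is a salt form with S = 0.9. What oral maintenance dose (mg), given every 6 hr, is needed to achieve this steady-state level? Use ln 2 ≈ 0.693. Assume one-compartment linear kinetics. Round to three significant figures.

1080 mg

Vd(total) = 118 kg × 5 L/kg = 590.0 L
CL = ln 2 · Vd / t½ = 0.693 × 590.0 / 71.2 = 5.743 L/h
D = CL × Css × τ / F / S = 5.743 × 18 × 6 / 0.64 / 0.9 = 1077 mg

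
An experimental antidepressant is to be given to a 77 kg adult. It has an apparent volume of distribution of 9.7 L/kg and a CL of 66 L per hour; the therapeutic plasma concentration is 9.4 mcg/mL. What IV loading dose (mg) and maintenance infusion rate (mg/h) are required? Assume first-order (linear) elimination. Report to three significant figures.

(a) 7020 mg; (b) 620 mg/h

Vd = 9.7 L/kg × 77 kg = 746.9 L
Loading dose = Vd × C = 746.9 × 9.4 = 7021 mg
Maintenance infusion rate = CL × Css = 66.00 × 9.4 = 620.4 mg/h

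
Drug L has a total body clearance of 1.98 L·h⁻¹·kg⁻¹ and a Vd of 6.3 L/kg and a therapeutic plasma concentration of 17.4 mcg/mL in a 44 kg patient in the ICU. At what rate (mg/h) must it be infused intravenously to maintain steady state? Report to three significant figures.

CL = 1.98 L·h⁻¹·kg⁻¹ × 44 kg = 87.12 L/h
Infusion rate = CL · Css = 87.12 L/h × 17.4 mg/L = 1516 mg/h

1520 mg/h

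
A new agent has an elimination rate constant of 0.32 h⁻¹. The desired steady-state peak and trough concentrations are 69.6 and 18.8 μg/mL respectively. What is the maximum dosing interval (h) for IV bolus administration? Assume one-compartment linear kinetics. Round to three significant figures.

Between IV bolus doses, concentration decays as C = C₀·e^(−kτ), so C_peak/C_trough = e^(kτ).
τ_max = ln(C_peak/C_trough) / k = ln(69.6/18.8) / 0.3200 = 1.309 / 0.3200 = 4.091 h

4.09 h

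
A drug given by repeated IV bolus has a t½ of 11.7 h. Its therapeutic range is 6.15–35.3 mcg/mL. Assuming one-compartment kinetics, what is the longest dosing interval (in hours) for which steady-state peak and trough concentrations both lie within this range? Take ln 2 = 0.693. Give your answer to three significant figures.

29.5 h

k = 0.693 / t½ = 0.693 / 11.7 = 0.05923 h⁻¹
Between IV bolus doses, concentration decays as C = C₀·e^(−kτ), so C_peak/C_trough = e^(kτ).
τ_max = ln(C_peak/C_trough) / k = ln(35.3/6.15) / 0.05923 = 1.747 / 0.05923 = 29.50 h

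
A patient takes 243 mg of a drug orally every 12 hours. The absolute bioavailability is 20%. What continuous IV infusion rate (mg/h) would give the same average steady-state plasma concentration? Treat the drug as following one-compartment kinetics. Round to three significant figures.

4.05 mg/h

Equivalent systemic input: infusion rate = F·D/τ.
Rate = 0.2 × 243 / 12 = 4.050 mg/h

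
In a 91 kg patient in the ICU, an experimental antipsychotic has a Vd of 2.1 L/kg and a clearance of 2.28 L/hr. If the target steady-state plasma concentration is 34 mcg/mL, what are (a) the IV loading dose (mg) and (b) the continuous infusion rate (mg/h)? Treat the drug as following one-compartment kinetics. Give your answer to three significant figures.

(a) 6500 mg; (b) 77.5 mg/h

Vd = 2.1 L/kg × 91 kg = 191.1 L
Loading: fill Vd to C_target → 191.1 L × 34 mg/L = 6497 mg
Maintenance infusion rate = CL × Css = 2.280 × 34 = 77.52 mg/h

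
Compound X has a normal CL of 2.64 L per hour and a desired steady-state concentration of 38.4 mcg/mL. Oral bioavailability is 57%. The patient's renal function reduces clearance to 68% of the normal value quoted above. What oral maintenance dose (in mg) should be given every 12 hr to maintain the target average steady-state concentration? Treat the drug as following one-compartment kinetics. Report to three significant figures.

1450 mg

Patient clearance = 0.68 × 2.640 = 1.795 L/h
At steady state, dose per interval replaces the amount cleared in that interval: F·D/τ = CL·Css.
D = CL × Css × τ / F = 1.795 × 38.4 × 12 / 0.57 = 1451 mg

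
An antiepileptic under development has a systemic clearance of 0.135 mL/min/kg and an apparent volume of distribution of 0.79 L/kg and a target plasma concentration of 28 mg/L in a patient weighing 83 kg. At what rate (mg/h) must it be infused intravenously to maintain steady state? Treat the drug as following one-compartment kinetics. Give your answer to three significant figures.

CL = 0.135 mL/min/kg × 83 kg = 11.21 mL/min = 11.21 × 60/1000 = 0.6726 L/h
Vd does not affect the maintenance rate; only clearance governs steady-state input.
Rate = CL × Css = 0.6726 × 28 = 18.83 mg/h

18.8 mg/h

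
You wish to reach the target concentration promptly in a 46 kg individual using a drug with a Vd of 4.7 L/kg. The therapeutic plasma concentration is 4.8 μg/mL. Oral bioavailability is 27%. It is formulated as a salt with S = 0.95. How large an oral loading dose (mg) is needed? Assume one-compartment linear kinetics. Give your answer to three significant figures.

Total Vd = 4.7 × 46 = 216.2 L
The loading dose fills Vd to the target concentration.
LD = Vd × C / F / S = 216.2 × 4.800 / 0.27 / 0.95 = 4046 mg

4050 mg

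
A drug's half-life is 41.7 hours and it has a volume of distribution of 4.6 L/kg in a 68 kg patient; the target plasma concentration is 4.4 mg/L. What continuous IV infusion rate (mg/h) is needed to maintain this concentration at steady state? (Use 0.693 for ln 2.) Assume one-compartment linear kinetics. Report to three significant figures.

Total Vd = 4.6 × 68 = 312.8 L
CL = 0.693 × Vd / t½ = 0.693 × 312.8 / 41.7 = 5.198 L/h
Infusion rate = CL × Css = 5.198 × 4.4 = 22.87 mg/h

22.9 mg/h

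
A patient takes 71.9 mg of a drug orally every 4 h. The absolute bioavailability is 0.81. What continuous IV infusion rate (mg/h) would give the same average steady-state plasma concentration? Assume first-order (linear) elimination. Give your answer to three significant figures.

14.6 mg/h

Equivalent systemic input: infusion rate = F·D/τ.
Rate = 0.81 × 71.9 / 4 = 14.56 mg/h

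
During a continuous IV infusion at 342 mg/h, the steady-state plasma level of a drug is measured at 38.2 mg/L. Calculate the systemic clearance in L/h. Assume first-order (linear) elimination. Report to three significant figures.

8.95 L/h

At steady state, infusion rate = CL × Css, so CL = rate / Css.
CL = 342 / 38.2 = 8.953 L/h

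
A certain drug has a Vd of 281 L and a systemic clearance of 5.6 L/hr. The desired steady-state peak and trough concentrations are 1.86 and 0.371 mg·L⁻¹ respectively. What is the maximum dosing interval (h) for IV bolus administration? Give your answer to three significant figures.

k = CL / Vd = 5.600 / 281.0 = 0.01993 h⁻¹
Between IV bolus doses, concentration decays as C = C₀·e^(−kτ), so C_peak/C_trough = e^(kτ).
τ_max = ln(C_peak/C_trough) / k = ln(1.86/0.371) / 0.01993 = 1.612 / 0.01993 = 80.88 h

80.9 h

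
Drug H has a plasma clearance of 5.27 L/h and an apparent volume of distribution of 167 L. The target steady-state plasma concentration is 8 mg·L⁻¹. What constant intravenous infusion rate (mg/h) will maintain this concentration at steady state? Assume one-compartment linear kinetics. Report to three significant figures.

42.2 mg/h

Maintenance depends on clearance, not Vd — rate in must match rate out.
Infusion rate = CL · Css = 5.270 L/h × 8 mg/L = 42.16 mg/h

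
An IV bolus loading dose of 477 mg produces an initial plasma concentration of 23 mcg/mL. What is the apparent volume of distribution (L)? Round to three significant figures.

Immediately after an IV bolus, C₀ = Dose / Vd, so Vd = Dose / C₀.
Vd = 477 / 23 = 20.74 L

20.7 L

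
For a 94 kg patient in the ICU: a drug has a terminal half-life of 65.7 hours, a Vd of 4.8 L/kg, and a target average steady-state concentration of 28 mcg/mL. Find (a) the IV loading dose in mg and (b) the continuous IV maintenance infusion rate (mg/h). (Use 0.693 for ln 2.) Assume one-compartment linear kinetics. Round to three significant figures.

(a) 12600 mg; (b) 133 mg/h

Vd(total) = 94 kg × 4.8 L/kg = 451.2 L
LD = Vd × C = 451.2 × 28 = 12630 mg
CL = 0.693 × Vd / t½ = 0.693 × 451.2 / 65.7 = 4.759 L/h
Infusion rate = CL × Css = 4.759 × 28 = 133.3 mg/h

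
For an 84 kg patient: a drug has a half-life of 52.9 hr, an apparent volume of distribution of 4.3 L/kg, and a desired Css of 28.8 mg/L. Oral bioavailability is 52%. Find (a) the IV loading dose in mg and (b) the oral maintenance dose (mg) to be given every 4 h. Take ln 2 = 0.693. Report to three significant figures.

(a) 10400 mg; (b) 1050 mg

Vd(total) = 84 kg × 4.3 L/kg = 361.2 L
LD = Vd × C = 361.2 × 28.8 = 10400 mg
CL = 0.693 × Vd / t½ = 0.693 × 361.2 / 52.9 = 4.732 L/h
D = CL × Css × τ / F = 4.732 × 28.8 × 4 / 0.52 = 1048 mg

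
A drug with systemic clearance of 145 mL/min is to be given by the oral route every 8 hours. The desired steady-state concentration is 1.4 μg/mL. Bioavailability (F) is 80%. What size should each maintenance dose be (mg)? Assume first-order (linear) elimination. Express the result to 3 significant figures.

CL = 145 mL/min = 145 × 0.06 = 8.700 L/h
At steady state, dose per interval replaces the amount cleared in that interval: F·D/τ = CL·Css.
D = CL × Css × τ / F = 8.700 × 1.4 × 8 / 0.8 = 121.8 mg

122 mg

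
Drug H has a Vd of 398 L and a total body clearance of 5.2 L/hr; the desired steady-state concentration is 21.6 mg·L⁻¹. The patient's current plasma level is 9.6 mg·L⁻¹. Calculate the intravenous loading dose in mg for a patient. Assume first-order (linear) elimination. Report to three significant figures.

Concentration deficit ΔC = 21.6 − 9.6 = 12.00 mg/L
LD = Vd × ΔC = 398.0 × 12.00 = 4776 mg

4780 mg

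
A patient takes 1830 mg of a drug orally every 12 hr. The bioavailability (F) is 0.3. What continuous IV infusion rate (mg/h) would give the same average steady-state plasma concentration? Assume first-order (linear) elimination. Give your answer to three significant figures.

Equivalent systemic input: infusion rate = F·D/τ.
Rate = 0.3 × 1830 / 12 = 45.75 mg/h

45.8 mg/h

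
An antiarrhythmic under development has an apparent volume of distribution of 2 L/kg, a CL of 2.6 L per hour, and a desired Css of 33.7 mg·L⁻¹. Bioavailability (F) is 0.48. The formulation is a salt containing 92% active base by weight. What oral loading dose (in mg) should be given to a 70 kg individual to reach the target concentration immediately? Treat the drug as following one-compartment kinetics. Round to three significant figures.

10700 mg

Vd = 2 L/kg × 70 kg = 140.0 L
LD = Vd × C / F / S = 140.0 × 33.70 / 0.48 / 0.92 = 10680 mg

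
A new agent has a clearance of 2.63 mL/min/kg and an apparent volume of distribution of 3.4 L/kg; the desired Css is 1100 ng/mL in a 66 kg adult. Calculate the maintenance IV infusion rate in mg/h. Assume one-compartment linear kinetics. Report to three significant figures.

CL = 2.63 mL/min/kg × 66 kg = 173.6 mL/min = 173.6 × 60/1000 = 10.42 L/h
C = 1100 ng/mL = 1.100 mg/L
Rate = CL × Css = 10.42 × 1.1 = 11.46 mg/h

11.5 mg/h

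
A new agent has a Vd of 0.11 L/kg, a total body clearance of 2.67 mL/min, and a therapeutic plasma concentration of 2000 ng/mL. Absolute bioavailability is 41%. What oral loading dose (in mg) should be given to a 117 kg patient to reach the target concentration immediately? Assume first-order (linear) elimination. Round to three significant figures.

62.8 mg

Vd = 0.11 L/kg × 117 kg = 12.87 L
C = 2000 ng/mL = 2.000 mg/L
Loading dose depends on Vd (not clearance): it fills the distribution volume.
LD = Vd × C / F = 12.87 × 2.000 / 0.41 = 62.78 mg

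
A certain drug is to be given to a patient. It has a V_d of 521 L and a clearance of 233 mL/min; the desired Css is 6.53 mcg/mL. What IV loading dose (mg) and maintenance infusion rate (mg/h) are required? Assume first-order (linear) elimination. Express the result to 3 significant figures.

LD = Vd · C_target = 521.0 × 6.53 = 3402 mg
CL = 233 mL/min × 60/1000 = 13.98 L/h
Maintenance: replace elimination → rate = CL × Css = 13.98 × 6.53 = 91.29 mg/h

(a) 3400 mg; (b) 91.3 mg/h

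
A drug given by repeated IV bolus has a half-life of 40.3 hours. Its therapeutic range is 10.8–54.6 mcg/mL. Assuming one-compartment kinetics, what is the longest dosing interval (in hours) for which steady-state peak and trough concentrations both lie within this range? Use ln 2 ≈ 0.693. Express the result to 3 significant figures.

k = 0.693 / t½ = 0.693 / 40.3 = 0.01720 h⁻¹
Between IV bolus doses, concentration decays as C = C₀·e^(−kτ), so C_peak/C_trough = e^(kτ).
τ_max = ln(C_peak/C_trough) / k = ln(54.6/10.8) / 0.01720 = 1.620 / 0.01720 = 94.19 h

94.2 h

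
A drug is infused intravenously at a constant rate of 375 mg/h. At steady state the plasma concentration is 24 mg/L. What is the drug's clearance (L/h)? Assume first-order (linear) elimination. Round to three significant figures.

At steady state, infusion rate = CL × Css, so CL = rate / Css.
CL = 375 / 24 = 15.63 L/h

15.6 L/h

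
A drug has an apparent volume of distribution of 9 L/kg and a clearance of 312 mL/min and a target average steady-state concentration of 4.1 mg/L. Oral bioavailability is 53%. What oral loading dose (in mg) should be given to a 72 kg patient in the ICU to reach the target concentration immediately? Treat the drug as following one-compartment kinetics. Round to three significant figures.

Total Vd = 9 × 72 = 648.0 L
LD = Vd × C / F = 648.0 × 4.100 / 0.53 = 5013 mg

5010 mg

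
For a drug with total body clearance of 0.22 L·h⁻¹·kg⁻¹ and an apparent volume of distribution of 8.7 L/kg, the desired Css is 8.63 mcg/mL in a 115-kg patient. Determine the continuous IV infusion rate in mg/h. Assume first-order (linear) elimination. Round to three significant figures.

218 mg/h

CL = 0.22 L·h⁻¹·kg⁻¹ × 115 kg = 25.30 L/h
Infusion rate = CL · Css = 25.30 L/h × 8.63 mg/L = 218.3 mg/h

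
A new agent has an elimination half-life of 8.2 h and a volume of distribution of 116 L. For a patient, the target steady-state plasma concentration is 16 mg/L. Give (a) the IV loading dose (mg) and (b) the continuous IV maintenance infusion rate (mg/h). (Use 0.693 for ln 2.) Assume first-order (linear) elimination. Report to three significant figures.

LD = Vd × C = 116.0 × 16 = 1856 mg
CL = 0.693 × Vd / t½ = 0.693 × 116.0 / 8.2 = 9.803 L/h
Infusion rate = CL × Css = 9.803 × 16 = 156.8 mg/h

(a) 1860 mg; (b) 157 mg/h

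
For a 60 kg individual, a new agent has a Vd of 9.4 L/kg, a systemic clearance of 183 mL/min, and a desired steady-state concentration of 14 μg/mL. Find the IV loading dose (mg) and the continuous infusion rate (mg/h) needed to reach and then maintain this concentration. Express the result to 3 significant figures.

(a) 7900 mg; (b) 154 mg/h

Vd(total) = 60 kg × 9.4 L/kg = 564.0 L
LD = Vd · C_target = 564.0 × 14 = 7896 mg
CL = 183 mL/min × 60/1000 = 10.98 L/h
Maintenance: replace elimination → rate = CL × Css = 10.98 × 14 = 153.7 mg/h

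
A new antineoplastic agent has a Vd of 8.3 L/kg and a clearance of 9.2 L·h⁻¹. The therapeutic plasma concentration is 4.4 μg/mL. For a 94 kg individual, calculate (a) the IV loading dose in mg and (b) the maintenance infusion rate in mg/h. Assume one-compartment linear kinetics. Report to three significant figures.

(a) 3430 mg; (b) 40.5 mg/h

Vd = 8.3 L/kg × 94 kg = 780.2 L
Loading dose = Vd × C = 780.2 × 4.4 = 3433 mg
Maintenance: replace elimination → rate = CL × Css = 9.200 × 4.4 = 40.48 mg/h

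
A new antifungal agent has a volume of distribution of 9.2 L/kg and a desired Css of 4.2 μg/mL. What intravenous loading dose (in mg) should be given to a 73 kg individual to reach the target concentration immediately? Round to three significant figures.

2820 mg

Total Vd = 9.2 × 73 = 671.6 L
LD = Vd × C = 671.6 × 4.200 = 2821 mg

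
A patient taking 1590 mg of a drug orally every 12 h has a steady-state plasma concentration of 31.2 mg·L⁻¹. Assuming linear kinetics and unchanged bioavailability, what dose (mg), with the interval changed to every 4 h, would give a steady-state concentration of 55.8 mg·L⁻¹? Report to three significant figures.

For first-order elimination, Css ∝ F·D/(CL·τ); F and CL are unchanged, so Css ∝ D/τ.
D₂ = D₁ × (Css,target / Css,current) × (τ₂/τ₁) = 1590 × (55.8/31.2) × (4/12) = 947.9 mg

948 mg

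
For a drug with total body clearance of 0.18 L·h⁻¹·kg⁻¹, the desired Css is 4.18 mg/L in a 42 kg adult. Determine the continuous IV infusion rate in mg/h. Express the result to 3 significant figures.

CL = 0.18 L·h⁻¹·kg⁻¹ × 42 kg = 7.560 L/h
At steady state, infusion rate equals elimination rate: rate in = CL × Css.
R₀ = 7.560 × 4.18 = 31.60 mg/h

31.6 mg/h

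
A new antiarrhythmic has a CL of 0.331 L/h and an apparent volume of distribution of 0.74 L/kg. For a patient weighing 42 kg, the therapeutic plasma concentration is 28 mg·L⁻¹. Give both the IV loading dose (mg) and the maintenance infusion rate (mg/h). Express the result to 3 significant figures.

(a) 870 mg; (b) 9.27 mg/h

Total Vd = 0.74 × 42 = 31.08 L
Loading dose = Vd × C = 31.08 × 28 = 870.2 mg
Maintenance infusion rate = CL × Css = 0.3310 × 28 = 9.268 mg/h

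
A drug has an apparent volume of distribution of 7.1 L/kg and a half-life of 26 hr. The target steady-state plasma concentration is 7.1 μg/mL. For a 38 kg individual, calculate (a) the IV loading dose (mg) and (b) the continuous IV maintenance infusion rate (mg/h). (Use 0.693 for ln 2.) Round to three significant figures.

(a) 1920 mg; (b) 51.1 mg/h

Vd = 7.1 L/kg × 38 kg = 269.8 L
LD = Vd × C = 269.8 × 7.1 = 1916 mg
CL = 0.693 × Vd / t½ = 0.693 × 269.8 / 26 = 7.191 L/h
Infusion rate = CL × Css = 7.191 × 7.1 = 51.06 mg/h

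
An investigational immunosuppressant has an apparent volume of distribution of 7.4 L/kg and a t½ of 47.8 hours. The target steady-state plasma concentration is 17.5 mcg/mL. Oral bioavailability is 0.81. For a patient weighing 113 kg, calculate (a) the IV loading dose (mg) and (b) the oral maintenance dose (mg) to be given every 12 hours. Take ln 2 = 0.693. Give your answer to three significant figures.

(a) 14600 mg; (b) 3140 mg

Vd(total) = 113 kg × 7.4 L/kg = 836.2 L
LD = Vd × C = 836.2 × 17.5 = 14630 mg
CL = 0.693 × Vd / t½ = 0.693 × 836.2 / 47.8 = 12.12 L/h
D = CL × Css × τ / F = 12.12 × 17.5 × 12 / 0.81 = 3142 mg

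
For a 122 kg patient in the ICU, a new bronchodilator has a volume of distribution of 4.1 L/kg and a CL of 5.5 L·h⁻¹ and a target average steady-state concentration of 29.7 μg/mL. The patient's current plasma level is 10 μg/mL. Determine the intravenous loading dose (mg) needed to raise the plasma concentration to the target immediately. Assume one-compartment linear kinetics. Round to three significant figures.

Vd(total) = 122 kg × 4.1 L/kg = 500.2 L
Loading dose depends on Vd (not clearance): it fills the distribution volume.
Concentration deficit ΔC = 29.7 − 10 = 19.70 mg/L
LD = Vd × ΔC = 500.2 × 19.70 = 9854 mg

9850 mg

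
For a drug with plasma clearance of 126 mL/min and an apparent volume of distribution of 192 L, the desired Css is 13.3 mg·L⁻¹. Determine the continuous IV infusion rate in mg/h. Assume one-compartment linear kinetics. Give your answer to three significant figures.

101 mg/h

CL = 126 mL/min × 60/1000 = 7.560 L/h
Infusion rate = CL · Css = 7.560 L/h × 13.3 mg/L = 100.5 mg/h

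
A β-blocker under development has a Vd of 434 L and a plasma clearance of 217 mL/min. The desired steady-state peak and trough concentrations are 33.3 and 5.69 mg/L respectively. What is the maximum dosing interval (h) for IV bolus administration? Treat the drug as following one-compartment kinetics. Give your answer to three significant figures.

CL = 217 mL/min = 217 × 0.06 = 13.02 L/h
k = CL / Vd = 13.02 / 434.0 = 0.03000 h⁻¹
Between IV bolus doses, concentration decays as C = C₀·e^(−kτ), so C_peak/C_trough = e^(kτ).
τ_max = ln(C_peak/C_trough) / k = ln(33.3/5.69) / 0.03000 = 1.767 / 0.03000 = 58.90 h

58.9 h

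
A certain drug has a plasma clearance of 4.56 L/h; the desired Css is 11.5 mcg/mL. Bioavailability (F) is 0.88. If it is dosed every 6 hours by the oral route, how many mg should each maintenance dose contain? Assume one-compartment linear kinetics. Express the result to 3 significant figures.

358 mg

D = CL × Css × τ / F = 4.560 × 11.5 × 6 / 0.88 = 357.5 mg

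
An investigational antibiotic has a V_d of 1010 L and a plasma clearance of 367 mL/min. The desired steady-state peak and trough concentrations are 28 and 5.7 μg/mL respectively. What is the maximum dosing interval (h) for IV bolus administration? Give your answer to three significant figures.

73.0 h

Convert clearance: 367 mL/min × 60 min/h ÷ 1000 mL/L = 22.02 L/h
k = CL / Vd = 22.02 / 1010 = 0.02180 h⁻¹
Between IV bolus doses, concentration decays as C = C₀·e^(−kτ), so C_peak/C_trough = e^(kτ).
τ_max = ln(C_peak/C_trough) / k = ln(28/5.7) / 0.02180 = 1.592 / 0.02180 = 73.03 h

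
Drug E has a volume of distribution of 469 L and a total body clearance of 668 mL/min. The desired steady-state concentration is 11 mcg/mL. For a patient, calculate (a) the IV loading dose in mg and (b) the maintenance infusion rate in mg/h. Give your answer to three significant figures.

(a) 5160 mg; (b) 441 mg/h

Loading: fill Vd to C_target → 469.0 L × 11 mg/L = 5159 mg
CL = 668 mL/min = 668 × 0.06 = 40.08 L/h
Maintenance: replace elimination → rate = CL × Css = 40.08 × 11 = 440.9 mg/h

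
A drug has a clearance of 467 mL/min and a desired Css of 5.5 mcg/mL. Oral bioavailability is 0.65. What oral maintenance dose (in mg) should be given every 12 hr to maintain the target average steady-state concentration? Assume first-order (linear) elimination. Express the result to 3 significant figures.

2850 mg

CL = 467 mL/min = 467 × 0.06 = 28.02 L/h
D = CL × Css × τ / F = 28.02 × 5.5 × 12 / 0.65 = 2845 mg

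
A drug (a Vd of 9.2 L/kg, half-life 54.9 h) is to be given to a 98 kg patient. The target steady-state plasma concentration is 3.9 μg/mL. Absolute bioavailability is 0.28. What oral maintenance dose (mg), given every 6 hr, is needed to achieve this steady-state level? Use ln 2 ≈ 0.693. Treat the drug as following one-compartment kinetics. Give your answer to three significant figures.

Vd = 9.2 L/kg × 98 kg = 901.6 L
k = 0.693/54.9 = 0.01262 h⁻¹, so CL = k·Vd = 0.01262 × 901.6 = 11.38 L/h
D = CL × Css × τ / F = 11.38 × 3.9 × 6 / 0.28 = 951.0 mg

951 mg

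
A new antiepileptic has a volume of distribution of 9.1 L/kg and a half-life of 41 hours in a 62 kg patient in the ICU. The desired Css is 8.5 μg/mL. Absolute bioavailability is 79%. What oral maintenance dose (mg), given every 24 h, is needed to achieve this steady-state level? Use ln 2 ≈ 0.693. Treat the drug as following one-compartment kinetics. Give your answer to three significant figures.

Vd = 9.1 L/kg × 62 kg = 564.2 L
CL = 0.693 × Vd / t½ = 0.693 × 564.2 / 41 = 9.536 L/h
D = CL × Css × τ / F = 9.536 × 8.5 × 24 / 0.79 = 2462 mg

2460 mg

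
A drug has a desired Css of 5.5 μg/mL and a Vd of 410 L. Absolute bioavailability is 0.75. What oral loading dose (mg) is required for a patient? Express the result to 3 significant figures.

LD = Vd × C / F = 410.0 × 5.500 / 0.75 = 3007 mg

3010 mg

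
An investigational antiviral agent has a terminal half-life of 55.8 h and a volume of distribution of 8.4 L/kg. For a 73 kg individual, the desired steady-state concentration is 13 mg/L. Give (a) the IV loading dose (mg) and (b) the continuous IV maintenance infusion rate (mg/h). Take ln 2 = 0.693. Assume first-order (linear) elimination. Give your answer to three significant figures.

(a) 7970 mg; (b) 99.0 mg/h

Vd(total) = 73 kg × 8.4 L/kg = 613.2 L
LD = Vd × C = 613.2 × 13 = 7972 mg
CL = 0.693 × Vd / t½ = 0.693 × 613.2 / 55.8 = 7.616 L/h
Infusion rate = CL × Css = 7.616 × 13 = 99.01 mg/h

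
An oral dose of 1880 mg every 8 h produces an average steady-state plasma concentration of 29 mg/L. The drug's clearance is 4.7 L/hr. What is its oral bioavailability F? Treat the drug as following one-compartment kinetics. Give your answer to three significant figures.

0.580

F·D/τ = CL·Css at steady state → F = CL·Css·τ / D.
F = 4.7 × 29 × 8 / 1880 = 0.580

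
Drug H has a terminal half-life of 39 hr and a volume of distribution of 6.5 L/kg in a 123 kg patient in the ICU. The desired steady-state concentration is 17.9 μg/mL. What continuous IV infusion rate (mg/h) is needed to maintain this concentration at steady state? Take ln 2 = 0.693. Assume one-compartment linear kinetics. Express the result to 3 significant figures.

Vd(total) = 123 kg × 6.5 L/kg = 799.5 L
CL = 0.693 × Vd / t½ = 0.693 × 799.5 / 39 = 14.21 L/h
Infusion rate = CL × Css = 14.21 × 17.9 = 254.4 mg/h

254 mg/h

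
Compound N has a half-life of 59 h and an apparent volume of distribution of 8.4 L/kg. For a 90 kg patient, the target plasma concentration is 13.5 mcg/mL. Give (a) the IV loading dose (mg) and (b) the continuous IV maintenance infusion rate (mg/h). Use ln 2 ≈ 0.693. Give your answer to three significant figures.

(a) 10200 mg; (b) 120 mg/h

Total Vd = 8.4 × 90 = 756.0 L
LD = Vd × C = 756.0 × 13.5 = 10210 mg
CL = 0.693 × Vd / t½ = 0.693 × 756.0 / 59 = 8.880 L/h
Infusion rate = CL × Css = 8.880 × 13.5 = 119.9 mg/h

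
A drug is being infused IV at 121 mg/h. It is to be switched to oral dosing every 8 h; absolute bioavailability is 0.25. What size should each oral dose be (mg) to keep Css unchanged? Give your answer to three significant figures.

To maintain the same Css, the systemic dosing rate must be unchanged: F·D/τ = infusion rate.
D = rate × τ / F = 121 × 8 / 0.25 = 3872 mg

3870 mg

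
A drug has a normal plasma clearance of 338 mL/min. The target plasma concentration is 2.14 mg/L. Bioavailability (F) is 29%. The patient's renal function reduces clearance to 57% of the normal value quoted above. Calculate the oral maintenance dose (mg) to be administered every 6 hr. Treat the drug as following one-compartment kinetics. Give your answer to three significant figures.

CL = 338 mL/min × 60/1000 = 20.28 L/h
Patient clearance = 0.57 × 20.28 = 11.56 L/h
D = CL × Css × τ / F = 11.56 × 2.14 × 6 / 0.29 = 511.8 mg

512 mg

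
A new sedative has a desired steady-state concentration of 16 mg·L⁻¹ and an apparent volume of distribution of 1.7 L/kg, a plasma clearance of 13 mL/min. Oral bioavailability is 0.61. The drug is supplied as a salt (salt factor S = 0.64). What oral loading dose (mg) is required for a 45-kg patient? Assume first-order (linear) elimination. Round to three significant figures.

Total Vd = 1.7 × 45 = 76.50 L
LD = Vd × C / F / S = 76.50 × 16.00 / 0.61 / 0.64 = 3135 mg

3140 mg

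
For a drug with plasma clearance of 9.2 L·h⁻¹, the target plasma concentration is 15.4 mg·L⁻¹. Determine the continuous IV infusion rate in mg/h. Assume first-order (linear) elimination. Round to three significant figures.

142 mg/h

At steady state, infusion rate equals elimination rate: rate in = CL × Css.
R₀ = 9.200 × 15.4 = 141.7 mg/h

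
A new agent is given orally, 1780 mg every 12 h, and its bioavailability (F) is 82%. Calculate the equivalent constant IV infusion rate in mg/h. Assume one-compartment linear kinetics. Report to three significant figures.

122 mg/h

Equivalent systemic input: infusion rate = F·D/τ.
Rate = 0.82 × 1780 / 12 = 121.6 mg/h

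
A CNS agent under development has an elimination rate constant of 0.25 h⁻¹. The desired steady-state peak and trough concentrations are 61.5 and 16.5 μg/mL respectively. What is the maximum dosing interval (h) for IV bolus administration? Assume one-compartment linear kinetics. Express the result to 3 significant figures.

Between IV bolus doses, concentration decays as C = C₀·e^(−kτ), so C_peak/C_trough = e^(kτ).
τ_max = ln(C_peak/C_trough) / k = ln(61.5/16.5) / 0.2500 = 1.316 / 0.2500 = 5.264 h

5.26 h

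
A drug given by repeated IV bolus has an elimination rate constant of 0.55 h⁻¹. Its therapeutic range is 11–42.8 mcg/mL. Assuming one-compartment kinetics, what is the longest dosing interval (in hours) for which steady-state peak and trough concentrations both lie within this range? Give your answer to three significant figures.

Between IV bolus doses, concentration decays as C = C₀·e^(−kτ), so C_peak/C_trough = e^(kτ).
τ_max = ln(C_peak/C_trough) / k = ln(42.8/11) / 0.5500 = 1.359 / 0.5500 = 2.471 h

2.47 h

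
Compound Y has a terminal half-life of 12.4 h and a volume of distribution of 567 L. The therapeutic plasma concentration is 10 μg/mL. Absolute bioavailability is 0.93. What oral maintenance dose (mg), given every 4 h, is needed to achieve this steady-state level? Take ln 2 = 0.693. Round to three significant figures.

k = 0.693/12.4 = 0.05589 h⁻¹, so CL = k·Vd = 0.05589 × 567.0 = 31.69 L/h
D = CL × Css × τ / F = 31.69 × 10 × 4 / 0.93 = 1363 mg

1360 mg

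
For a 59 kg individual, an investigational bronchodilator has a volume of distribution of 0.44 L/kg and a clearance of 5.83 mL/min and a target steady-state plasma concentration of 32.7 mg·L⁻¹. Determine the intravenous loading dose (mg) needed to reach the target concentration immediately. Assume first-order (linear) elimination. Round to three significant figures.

Total Vd = 0.44 × 59 = 25.96 L
The loading dose fills Vd to the target concentration.
LD = Vd × C = 25.96 × 32.70 = 848.9 mg

849 mg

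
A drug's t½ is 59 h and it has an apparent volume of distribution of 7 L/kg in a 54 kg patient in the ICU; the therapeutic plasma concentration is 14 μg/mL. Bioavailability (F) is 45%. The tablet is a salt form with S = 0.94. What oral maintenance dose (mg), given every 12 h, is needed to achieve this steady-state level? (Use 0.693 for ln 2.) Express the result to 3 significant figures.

1760 mg

Vd = 7 L/kg × 54 kg = 378.0 L
CL = 0.693 × Vd / t½ = 0.693 × 378.0 / 59 = 4.440 L/h
D = CL × Css × τ / F / S = 4.440 × 14 × 12 / 0.45 / 0.94 = 1763 mg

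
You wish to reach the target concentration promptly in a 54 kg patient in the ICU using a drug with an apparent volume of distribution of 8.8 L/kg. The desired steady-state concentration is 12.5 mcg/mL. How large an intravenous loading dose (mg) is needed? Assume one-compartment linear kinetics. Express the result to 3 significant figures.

5940 mg

Total Vd = 8.8 × 54 = 475.2 L
The loading dose fills Vd to the target concentration.
LD = Vd × C = 475.2 × 12.50 = 5940 mg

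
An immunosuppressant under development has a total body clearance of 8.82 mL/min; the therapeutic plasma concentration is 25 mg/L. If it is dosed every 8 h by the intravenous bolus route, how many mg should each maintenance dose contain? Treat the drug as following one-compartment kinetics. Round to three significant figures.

106 mg

Convert clearance: 8.82 mL/min × 60 min/h ÷ 1000 mL/L = 0.5292 L/h
D = CL × Css × τ = 0.5292 × 25 × 8 = 105.8 mg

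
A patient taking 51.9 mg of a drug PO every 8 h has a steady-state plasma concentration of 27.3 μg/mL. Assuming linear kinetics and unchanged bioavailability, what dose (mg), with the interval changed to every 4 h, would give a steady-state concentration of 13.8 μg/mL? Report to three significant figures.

With linear kinetics, Css is proportional to dose rate (D/τ) at fixed clearance.
D₂ = D₁ × (Css,target / Css,current) × (τ₂/τ₁) = 51.9 × (13.8/27.3) × (4/8) = 13.12 mg

13.1 mg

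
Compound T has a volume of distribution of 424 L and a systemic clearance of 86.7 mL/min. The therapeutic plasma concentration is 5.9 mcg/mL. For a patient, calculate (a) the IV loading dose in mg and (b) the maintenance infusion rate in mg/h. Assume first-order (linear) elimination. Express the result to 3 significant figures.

Loading: fill Vd to C_target → 424.0 L × 5.9 mg/L = 2502 mg
CL = 86.7 mL/min × 60/1000 = 5.202 L/h
Infusion rate = 5.202 L/h × 5.9 mg/L = 30.69 mg/h

(a) 2500 mg; (b) 30.7 mg/h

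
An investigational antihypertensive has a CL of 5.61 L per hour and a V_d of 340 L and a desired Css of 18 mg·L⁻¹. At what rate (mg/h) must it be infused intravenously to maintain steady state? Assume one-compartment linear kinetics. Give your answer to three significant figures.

Infusion rate = CL · Css = 5.610 L/h × 18 mg/L = 101.0 mg/h

101 mg/h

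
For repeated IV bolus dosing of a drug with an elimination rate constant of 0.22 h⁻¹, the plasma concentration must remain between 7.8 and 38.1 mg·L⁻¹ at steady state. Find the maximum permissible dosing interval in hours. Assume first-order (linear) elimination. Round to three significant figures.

Between IV bolus doses, concentration decays as C = C₀·e^(−kτ), so C_peak/C_trough = e^(kτ).
τ_max = ln(C_peak/C_trough) / k = ln(38.1/7.8) / 0.2200 = 1.586 / 0.2200 = 7.209 h

7.21 h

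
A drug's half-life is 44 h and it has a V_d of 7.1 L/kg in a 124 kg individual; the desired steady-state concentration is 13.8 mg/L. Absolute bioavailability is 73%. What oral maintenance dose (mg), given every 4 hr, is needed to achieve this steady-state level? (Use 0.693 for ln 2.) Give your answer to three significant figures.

Total Vd = 7.1 × 124 = 880.4 L
CL = ln 2 · Vd / t½ = 0.693 × 880.4 / 44 = 13.87 L/h
D = CL × Css × τ / F = 13.87 × 13.8 × 4 / 0.73 = 1049 mg

1050 mg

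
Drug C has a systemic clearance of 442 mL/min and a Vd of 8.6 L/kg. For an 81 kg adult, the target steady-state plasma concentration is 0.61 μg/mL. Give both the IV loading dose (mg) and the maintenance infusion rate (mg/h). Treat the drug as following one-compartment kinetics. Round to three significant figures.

Vd(total) = 81 kg × 8.6 L/kg = 696.6 L
LD = Vd · C_target = 696.6 × 0.61 = 424.9 mg
Convert clearance: 442 mL/min × 60 min/h ÷ 1000 mL/L = 26.52 L/h
Infusion rate = 26.52 L/h × 0.61 mg/L = 16.18 mg/h

(a) 425 mg; (b) 16.2 mg/h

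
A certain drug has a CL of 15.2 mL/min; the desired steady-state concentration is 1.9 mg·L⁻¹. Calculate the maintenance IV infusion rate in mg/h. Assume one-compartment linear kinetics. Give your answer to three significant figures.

CL = 15.2 mL/min × 60/1000 = 0.9120 L/h
Rate = CL × Css = 0.9120 × 1.9 = 1.733 mg/h

1.73 mg/h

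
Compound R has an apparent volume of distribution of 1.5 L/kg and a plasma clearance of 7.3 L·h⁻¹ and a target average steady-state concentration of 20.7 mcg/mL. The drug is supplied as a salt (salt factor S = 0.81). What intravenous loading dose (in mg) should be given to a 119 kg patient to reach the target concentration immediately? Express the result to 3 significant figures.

Vd = 1.5 L/kg × 119 kg = 178.5 L
Loading dose depends on Vd (not clearance): it fills the distribution volume.
LD = Vd × C / S = 178.5 × 20.70 / 0.81 = 4562 mg

4560 mg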